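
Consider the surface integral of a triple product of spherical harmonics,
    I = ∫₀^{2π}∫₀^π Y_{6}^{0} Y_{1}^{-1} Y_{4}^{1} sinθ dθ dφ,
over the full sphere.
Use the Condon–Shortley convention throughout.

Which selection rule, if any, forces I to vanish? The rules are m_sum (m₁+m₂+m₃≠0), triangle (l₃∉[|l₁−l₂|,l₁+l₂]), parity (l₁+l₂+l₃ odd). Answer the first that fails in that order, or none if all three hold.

Σmᵢ = 0  ✓
l₃∈[|l₁−l₂|,l₁+l₂]=[5,7] required, l₃=4 fails  ✗
Σlᵢ = 11 ⇒ odd

triangle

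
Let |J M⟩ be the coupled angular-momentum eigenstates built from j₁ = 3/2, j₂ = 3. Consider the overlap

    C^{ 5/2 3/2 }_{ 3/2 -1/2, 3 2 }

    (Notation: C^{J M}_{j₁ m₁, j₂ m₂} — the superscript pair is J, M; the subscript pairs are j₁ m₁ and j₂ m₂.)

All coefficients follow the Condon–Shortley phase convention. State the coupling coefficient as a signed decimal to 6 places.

j₁+j₂−J=2  J+j₁−j₂=1  J−j₁+j₂=4  j₁+j₂+J+1=8
(j₁±m₁, j₂±m₂, J±M) = (1,2,5,1,4,1)
P² = 288/7
sum k=1..2:
  [1] −1/24 = -1/24
  [2] +1/12 = 1/12
S = 1/24
C² = P²·S² = 1/14 ; C = +0.267261

+0.267261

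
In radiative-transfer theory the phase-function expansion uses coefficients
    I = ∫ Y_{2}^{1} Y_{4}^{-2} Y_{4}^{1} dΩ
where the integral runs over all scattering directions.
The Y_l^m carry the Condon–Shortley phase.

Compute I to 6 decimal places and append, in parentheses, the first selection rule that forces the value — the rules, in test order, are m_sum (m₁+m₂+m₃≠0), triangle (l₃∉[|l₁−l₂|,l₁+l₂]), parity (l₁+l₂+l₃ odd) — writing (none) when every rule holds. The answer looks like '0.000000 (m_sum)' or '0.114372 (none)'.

0.127700 (none)

Rules hold: Σm=0, L=10 even, 2≤4≤6.
N = 5·9·9 = 405
Δ = 2!·2!·6!/11! = 1/13860
Racah Σ t=0..2: t=0:+1/192 t=1:−1/36 t=2:+1/192 = -5/288
⇒ 3j(2 4 4; 0 0 0)² = 20/693, sgn -1
Racah Σ t=0..1: t=0:+1/96 t=1:−1/240 = 1/160
⇒ 3j(2 4 4; 1 -2 1)² = 27/1540, sgn -1
4πI² = N·(3j₀)²·(3jₘ)² = 1215/5929
I = +1·√(0.204925/4π) = 0.12770047
No selection rule forces the value: the integral is nonzero (none).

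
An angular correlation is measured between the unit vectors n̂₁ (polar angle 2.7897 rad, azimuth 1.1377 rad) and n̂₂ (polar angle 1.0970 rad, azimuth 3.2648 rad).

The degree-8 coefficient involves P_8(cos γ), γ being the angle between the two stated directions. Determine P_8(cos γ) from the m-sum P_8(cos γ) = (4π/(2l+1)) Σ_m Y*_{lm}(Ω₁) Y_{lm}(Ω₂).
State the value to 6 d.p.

0.187724

Term-by-term m-sum for l=8 (normalisation 4π/17 = 0.739198):
  m=-8: Y*=-0.000097+0.000033i  Y=+0.111908-0.168908i  product -0.000005+0.000020i
  m=-7: Y*=+0.000123-0.001112i  Y=-0.270358+0.315598i  product +0.000318+0.000339i
  m=-6: Y*=+0.006602+0.003985i  Y=+0.293135-0.267253i  product +0.003000-0.000596i
  m=-5: Y*=-0.031429+0.021257i  Y=-0.020730+0.014676i  product +0.000340-0.000902i
  m=-4: Y*=-0.021940-0.134594i  Y=-0.298165+0.160123i  product +0.028093+0.036618i
  m=-3: Y*=+0.335506+0.093399i  Y=+0.189170-0.073290i  product +0.070313-0.006921i
  m=-2: Y*=-0.369522+0.434635i  Y=+0.238437-0.059973i  product -0.062041+0.125795i
  m=-1: Y*=-0.169826-0.367290i  Y=-0.255311+0.031616i  product +0.054971+0.088404i
  m=+0: Y*=-0.302746-0.000000i  Y=-0.211333+0.000000i  product +0.063980+0.000000i
  m=+1: Y*=+0.169826-0.367290i  Y=+0.255311+0.031616i  product +0.054971-0.088404i
  m=+2: Y*=-0.369522-0.434635i  Y=+0.238437+0.059973i  product -0.062041-0.125795i
  m=+3: Y*=-0.335506+0.093399i  Y=-0.189170-0.073290i  product +0.070313+0.006921i
  m=+4: Y*=-0.021940+0.134594i  Y=-0.298165-0.160123i  product +0.028093-0.036618i
  m=+5: Y*=+0.031429+0.021257i  Y=+0.020730+0.014676i  product +0.000340+0.000902i
  m=+6: Y*=+0.006602-0.003985i  Y=+0.293135+0.267253i  product +0.003000+0.000596i
  m=+7: Y*=-0.000123-0.001112i  Y=+0.270358+0.315598i  product +0.000318-0.000339i
  m=+8: Y*=-0.000097-0.000033i  Y=+0.111908+0.168908i  product -0.000005-0.000020i
Total Σ_m = +0.253956-0.000000i. Multiply by 0.739198: +0.187724-0.000000i. P_8(cos γ) = 0.187724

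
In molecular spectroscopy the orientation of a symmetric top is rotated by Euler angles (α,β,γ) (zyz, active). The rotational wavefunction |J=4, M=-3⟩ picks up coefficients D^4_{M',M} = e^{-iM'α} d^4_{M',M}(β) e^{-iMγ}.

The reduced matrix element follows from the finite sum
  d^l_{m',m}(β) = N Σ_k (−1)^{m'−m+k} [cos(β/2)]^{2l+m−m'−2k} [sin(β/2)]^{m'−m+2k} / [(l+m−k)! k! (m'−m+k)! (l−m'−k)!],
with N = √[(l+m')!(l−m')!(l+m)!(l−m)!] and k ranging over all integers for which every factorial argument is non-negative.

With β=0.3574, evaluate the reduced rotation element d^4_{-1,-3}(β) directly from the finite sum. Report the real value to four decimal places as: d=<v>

d^4_{-1,-3}(β=0.3574) via the finite sum:
With c≡cos(β/2)=0.984076 and s≡sin(β/2)=0.177750, N=[6·120·1·5040]^{1/2}=1904.940944
The bounds max(0,m−m')=0 and min(l+m,l−m')=1 give 2 terms
  k=0: (−1)^2·1904.9409/(240)·0.9841^6·0.1778^2 = +0.227752
  k=1: (−1)^3·1904.9409/(144)·0.9841^4·0.1778^4 = -0.012384
d^4_{-1,-3}(0.3574) = +0.227752 -0.012384 = +0.215368

d=0.2154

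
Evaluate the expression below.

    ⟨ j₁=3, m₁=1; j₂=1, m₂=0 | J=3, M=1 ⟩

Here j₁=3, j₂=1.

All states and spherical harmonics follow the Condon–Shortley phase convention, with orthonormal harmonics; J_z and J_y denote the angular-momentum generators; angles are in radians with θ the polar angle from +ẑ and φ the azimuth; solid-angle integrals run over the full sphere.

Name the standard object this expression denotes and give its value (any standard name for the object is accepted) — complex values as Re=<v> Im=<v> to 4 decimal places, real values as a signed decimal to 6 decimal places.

This is a Clebsch–Gordan (vector-coupling) coefficient.
j₁+j₂−J=1  J+j₁−j₂=5  J−j₁+j₂=1  j₁+j₂+J+1=8
(j₁±m₁, j₂±m₂, J±M) = (4,2,1,1,4,2)
P² = 48
sum k=0..1:
  [0] +1/12 = 1/12
  [1] −1/24 = -1/24
S = 1/24
C² = P²·S² = 1/12 ; C = +0.288675

Clebsch–Gordan coefficient, +√(1/12) ≈ +0.288675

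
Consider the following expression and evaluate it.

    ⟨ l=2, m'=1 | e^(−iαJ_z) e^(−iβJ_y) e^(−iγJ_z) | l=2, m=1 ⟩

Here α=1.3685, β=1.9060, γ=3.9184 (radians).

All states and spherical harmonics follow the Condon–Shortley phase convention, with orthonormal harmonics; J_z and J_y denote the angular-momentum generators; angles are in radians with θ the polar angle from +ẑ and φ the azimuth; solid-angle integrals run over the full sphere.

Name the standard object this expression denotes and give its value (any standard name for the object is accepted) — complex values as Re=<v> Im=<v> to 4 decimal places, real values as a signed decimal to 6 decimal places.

This is a Wigner D-matrix element — the rotation-matrix element ⟨l m'| R(α,β,γ) |l m⟩ in the angular-momentum basis.
First d^2_{1,1}(β=1.9060), then the phase factors e^{-i(1)α} and e^{-i(1)γ}:
Half-angle: c=0.579240, s=0.815157. N=√(6·1·6·1)=6.000000
k: max(0,(1)−(1))=0 … min(2+(1),2−(1))=1
  k=0: (−1)^0·6.0000/(6)·0.5792^4·0.8152^0 = +0.112573
  k=1: (−1)^1·6.0000/(2)·0.5792^2·0.8152^2 = -0.668838
d^2_{1,1}(1.9060) = +0.112573 -0.668838 = -0.556265
Attach z-rotation phases: D = e^{-i(1)(1.3685)}·(-0.556265)·e^{-i(1)(3.9184)} = -0.302288-0.466961i

Wigner D-matrix element, Re=-0.3023 Im=-0.4670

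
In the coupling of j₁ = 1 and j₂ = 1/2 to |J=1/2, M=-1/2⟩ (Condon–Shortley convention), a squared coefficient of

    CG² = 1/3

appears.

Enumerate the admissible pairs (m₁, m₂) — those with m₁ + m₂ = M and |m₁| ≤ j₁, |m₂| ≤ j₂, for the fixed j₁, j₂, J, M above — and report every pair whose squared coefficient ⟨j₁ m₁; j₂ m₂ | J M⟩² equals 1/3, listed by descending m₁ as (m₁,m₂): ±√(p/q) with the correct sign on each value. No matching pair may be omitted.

Admissible pairs with m₁+m₂ = M = -1/2: (-1,1/2), (0,-1/2)
  (m₁,m₂)=(0,-1/2): CG² = 1/3, CG = +√(1/3)   ← matches the target
  (m₁,m₂)=(-1,1/2): CG² = 2/3, CG = −√(2/3)
Pairs with CG² = 1/3: (0,-1/2): +√(1/3)

(0,-1/2): +√(1/3)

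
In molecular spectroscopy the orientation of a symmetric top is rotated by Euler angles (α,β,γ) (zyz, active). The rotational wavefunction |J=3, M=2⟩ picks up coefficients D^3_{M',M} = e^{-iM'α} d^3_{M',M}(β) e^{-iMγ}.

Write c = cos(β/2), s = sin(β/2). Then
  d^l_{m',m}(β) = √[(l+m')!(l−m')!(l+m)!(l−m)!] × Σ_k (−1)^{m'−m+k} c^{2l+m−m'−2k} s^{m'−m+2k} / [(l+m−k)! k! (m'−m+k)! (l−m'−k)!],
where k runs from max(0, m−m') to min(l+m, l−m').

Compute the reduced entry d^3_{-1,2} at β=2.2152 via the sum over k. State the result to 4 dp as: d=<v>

d^3_{-1,2}(β=2.2152) via the finite sum:
With c≡cos(β/2)=0.446810 and s≡sin(β/2)=0.894629, N=[2·24·120·1]^{1/2}=75.894664
The bounds max(0,m−m')=3 and min(l+m,l−m')=4 give 2 terms
  k=3: (−1)^0·75.8947/(12)·0.4468^3·0.8946^3 = +0.403950
  k=4: (−1)^1·75.8947/(24)·0.4468^1·0.8946^5 = -0.809725
d^3_{-1,2}(2.2152) = +0.403950 -0.809725 = -0.405775

d=-0.4058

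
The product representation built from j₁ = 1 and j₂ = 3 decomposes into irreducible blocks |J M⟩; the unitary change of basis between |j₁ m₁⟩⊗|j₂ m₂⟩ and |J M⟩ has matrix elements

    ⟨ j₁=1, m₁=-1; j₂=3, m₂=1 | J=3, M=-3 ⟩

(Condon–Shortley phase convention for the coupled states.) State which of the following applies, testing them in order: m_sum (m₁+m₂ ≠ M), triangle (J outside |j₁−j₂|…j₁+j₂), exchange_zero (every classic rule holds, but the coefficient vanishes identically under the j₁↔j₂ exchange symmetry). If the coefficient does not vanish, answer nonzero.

m_sum

m-sum: m₁+m₂ = -1+1 = 0, M = -3  ✗ ⇒ coefficient is 0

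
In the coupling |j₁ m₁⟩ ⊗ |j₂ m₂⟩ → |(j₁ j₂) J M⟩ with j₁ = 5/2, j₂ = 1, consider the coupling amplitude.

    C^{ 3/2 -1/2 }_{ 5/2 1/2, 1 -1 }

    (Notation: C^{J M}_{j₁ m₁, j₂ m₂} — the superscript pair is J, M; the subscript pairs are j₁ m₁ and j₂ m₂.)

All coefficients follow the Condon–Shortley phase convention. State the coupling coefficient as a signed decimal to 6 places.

√[4·2!3!0!/6! · 3!2!0!2!1!2!] = √(16/5)
  +(−1)^0/∏(0,2,2,0,1,0)! = 1/4  (running 1/4)
⟨..|..⟩ = √(16/5)·(1/4) = +0.447214

+√(1/5) ≈ +0.447214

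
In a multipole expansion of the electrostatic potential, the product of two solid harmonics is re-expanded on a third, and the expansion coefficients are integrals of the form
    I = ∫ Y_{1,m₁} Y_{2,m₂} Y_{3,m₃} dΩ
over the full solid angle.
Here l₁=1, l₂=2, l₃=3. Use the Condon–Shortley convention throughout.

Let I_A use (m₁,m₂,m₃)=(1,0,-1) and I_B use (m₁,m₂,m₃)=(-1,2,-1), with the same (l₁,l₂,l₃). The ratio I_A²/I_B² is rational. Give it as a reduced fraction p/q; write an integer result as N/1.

6/1

Same 1,2,3: normalisation and zero-m 3j drop out of the ratio.
A: Δ: 0! 2! 4! / 7! → 1/105; sum: t=0:+1/8 = 1/8; 3j²(1 2 3; 1 0 -1) = Δ·Π!·Σ² = 2/35  (sign +1)
B: Δ: 0! 2! 4! / 7! → 1/105; sum: t=0:+1/48 = 1/48; 3j²(1 2 3; -1 2 -1) = Δ·Π!·Σ² = 1/105  (sign +1)
I_A²/I_B² = (2/35)/(1/105) = 6/1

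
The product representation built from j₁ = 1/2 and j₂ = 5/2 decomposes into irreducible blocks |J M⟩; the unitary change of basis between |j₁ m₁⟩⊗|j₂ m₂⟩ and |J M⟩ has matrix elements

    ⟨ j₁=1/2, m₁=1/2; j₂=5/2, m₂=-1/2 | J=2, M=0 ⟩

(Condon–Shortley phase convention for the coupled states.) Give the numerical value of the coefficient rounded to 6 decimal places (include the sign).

+√(1/2) = +0.707107

√[5·1!0!4!/6! · 1!0!2!3!2!2!] = √(8)
  +(−1)^0/∏(0,1,0,2,0,2)! = 1/4  (running 1/4)
⟨..|..⟩ = √(8)·(1/4) = +0.707107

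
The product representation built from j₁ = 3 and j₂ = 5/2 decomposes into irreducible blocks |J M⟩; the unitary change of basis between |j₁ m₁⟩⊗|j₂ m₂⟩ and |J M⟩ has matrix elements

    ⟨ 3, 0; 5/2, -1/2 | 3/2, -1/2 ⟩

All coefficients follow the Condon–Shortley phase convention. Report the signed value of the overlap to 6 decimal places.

+0.338062

√[4·4!2!1!/8! · 3!3!2!3!1!2!] = √(144/35)
  +(−1)^1/∏(1,3,2,1,0,0)! = -1/12  (running -1/12)
  +(−1)^2/∏(2,2,1,0,1,1)! = 1/4  (running 1/6)
⟨..|..⟩ = √(144/35)·(1/6) = +0.338062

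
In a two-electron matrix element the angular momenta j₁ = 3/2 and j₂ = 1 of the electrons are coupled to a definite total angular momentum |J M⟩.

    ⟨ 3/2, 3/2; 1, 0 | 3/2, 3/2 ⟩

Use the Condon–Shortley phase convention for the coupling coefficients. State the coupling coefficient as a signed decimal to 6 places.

+0.774597

triangle: 1!×2!×1!/5! = 2/120
(j±m)!: 3!×0!×1!×1!×3!×0! = 36
prefactor² = (2J+1)×Δ×N² = 12/5
  k=0: +1/(0!×1!×0!×1!×2!×0!) = 1/2
Σ = 1/2  ⇒  CG² = 12/5×(1/2)² = 3/5
CG = +√(3/5) = +0.774597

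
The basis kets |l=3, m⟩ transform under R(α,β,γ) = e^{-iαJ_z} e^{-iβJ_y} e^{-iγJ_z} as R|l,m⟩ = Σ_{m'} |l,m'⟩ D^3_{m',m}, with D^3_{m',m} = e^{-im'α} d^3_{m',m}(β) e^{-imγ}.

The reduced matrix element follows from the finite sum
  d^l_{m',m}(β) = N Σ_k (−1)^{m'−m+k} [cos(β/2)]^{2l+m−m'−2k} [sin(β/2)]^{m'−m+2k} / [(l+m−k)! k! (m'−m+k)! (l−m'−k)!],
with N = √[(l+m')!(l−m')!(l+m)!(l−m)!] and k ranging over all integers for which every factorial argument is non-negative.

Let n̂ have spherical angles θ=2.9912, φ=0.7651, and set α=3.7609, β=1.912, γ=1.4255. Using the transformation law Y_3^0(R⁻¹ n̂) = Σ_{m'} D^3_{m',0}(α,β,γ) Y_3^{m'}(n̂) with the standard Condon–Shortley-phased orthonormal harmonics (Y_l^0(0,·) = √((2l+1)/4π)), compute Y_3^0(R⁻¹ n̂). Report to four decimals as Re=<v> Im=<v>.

Need the full column D^3_{m',0} for m'=−3..3 at α=3.7609, β=1.9120, γ=1.4255.
cos(β/2)=0.576792, sin(β/2)=0.816891
d^3_{-3,0}: single k=3 term ⇒ +0.467805;  D = +0.132481-0.448654i
d^3_{-2,0}: k∈[2..3] ⇒ +0.404544 -0.811439 = -0.406894;  D = -0.132691-0.384651i
d^3_{-1,0}: k∈[1..3] ⇒ +0.180656 -1.087082 +0.726826 = -0.179600;  D = +0.146245+0.104253i
d^3_{0,0}: k∈[0..3] ⇒ +0.036823 -0.664734 +1.333330 -0.297156 = +0.408262;  D = +0.408262+0.000000i
d^3_{1,0}: k∈[0..2] ⇒ -0.180656 +1.087082 -0.726826 = +0.179600;  D = -0.146245+0.104253i
d^3_{2,0}: k∈[0..1] ⇒ +0.404544 -0.811439 = -0.406894;  D = -0.132691+0.384651i
d^3_{3,0}: single k=0 term ⇒ -0.467805;  D = -0.132481-0.448654i
Y_3^{m'}(θ=2.9912,φ=0.7651) and Σ D·Y over m':
  (+0.1325-0.4487i)·(-0.0009-0.0011i)  (-0.1327-0.3847i)·(-0.0009+0.0227i)  (+0.1462+0.1043i)·(+0.1358-0.1304i)  (+0.4083+0.0000i)·(-0.6965+0.0000i)  (-0.1462+0.1043i)·(-0.1358-0.1304i)  (-0.1327+0.3847i)·(-0.0009-0.0227i)  (-0.1325-0.4487i)·(+0.0009-0.0011i)
Y_3^0(R⁻¹ n̂) = -0.200969+0.000000i

Re=-0.2010 Im=0.0000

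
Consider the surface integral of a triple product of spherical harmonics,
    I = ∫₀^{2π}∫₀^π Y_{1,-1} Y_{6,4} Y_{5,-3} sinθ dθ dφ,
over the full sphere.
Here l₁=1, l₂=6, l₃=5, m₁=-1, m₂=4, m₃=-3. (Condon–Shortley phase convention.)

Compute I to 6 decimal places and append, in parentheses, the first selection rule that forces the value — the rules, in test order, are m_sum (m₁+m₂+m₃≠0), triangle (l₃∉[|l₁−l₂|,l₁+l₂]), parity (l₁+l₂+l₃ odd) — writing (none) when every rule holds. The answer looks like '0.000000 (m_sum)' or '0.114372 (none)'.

0.274090 (none)

Rules hold: Σm=0, L=12 even, 5≤5≤7.
N = 3·13·11 = 429
Δ = 2!·0!·10!/13! = 1/858
Racah Σ t=1..1: t=1:−1/14400 = -1/14400
⇒ 3j(1 6 5; 0 0 0)² = 6/143, sgn +1
Racah Σ t=2..2: t=2:+1/161280 = 1/161280
⇒ 3j(1 6 5; -1 4 -3)² = 15/286, sgn +1
4πI² = N·(3j₀)²·(3jₘ)² = 135/143
I = +1·√(0.944056/4π) = 0.27409047
No selection rule forces the value: the integral is nonzero (none).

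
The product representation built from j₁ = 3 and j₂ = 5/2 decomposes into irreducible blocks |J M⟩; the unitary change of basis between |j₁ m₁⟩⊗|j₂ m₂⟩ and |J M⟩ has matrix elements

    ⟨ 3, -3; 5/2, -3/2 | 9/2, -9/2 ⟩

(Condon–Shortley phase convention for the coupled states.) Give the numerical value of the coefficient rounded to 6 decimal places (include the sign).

triangle: 1!*5!*4!/11! = 2880/39916800
(j±m)!: 0!*6!*1!*4!*0!*9! = 6270566400
prefactor² = (2J+1)*Δ*N² = 49766400/11
  k=1: −1/(1!*0!*5!*0!*0!*4!) = -1/2880
Σ = -1/2880  ⇒  CG² = 49766400/11*(-1/2880)² = 6/11
CG = −√(6/11) = -0.738549

−√(6/11) = -0.738549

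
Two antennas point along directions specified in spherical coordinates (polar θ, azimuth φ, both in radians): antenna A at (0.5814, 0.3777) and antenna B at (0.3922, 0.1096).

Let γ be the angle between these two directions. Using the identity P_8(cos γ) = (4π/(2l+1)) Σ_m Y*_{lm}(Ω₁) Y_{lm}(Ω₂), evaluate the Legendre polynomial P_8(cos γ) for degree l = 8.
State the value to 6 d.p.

Addition theorem: P_8(cos γ) = (4π/17) Σ_m Y*_{lm}(Ω₁) Y_{lm}(Ω₂), m = −8…8:
  m=-8: (-0.004235+0.000511i) × (+0.000150-0.000180i) = -0.000001+0.000001i  (running Σ = -0.000001+0.000001i)
  m=-7: (-0.022814+0.012395i) × (+0.001635-0.001576i) = -0.000018+0.000056i  (running Σ = -0.000018+0.000057i)
  m=-6: (-0.062703+0.075142i) × (+0.010970-0.008471i) = -0.000051+0.001355i  (running Σ = -0.000070+0.001413i)
  m=-5: (-0.079286+0.241107i) × (+0.051322-0.031325i) = +0.003483+0.014858i  (running Σ = +0.003414+0.016270i)
  m=-4: (+0.026840+0.446821i) × (+0.171240-0.080282i) = +0.040468+0.074359i  (running Σ = +0.043882+0.090629i)
  m=-3: (+0.198023+0.423155i) × (+0.393957-0.134412i) = +0.134890+0.140088i  (running Σ = +0.178771+0.230717i)
  m=-2: (+0.071529+0.067362i) × (+0.549445-0.122405i) = +0.047547+0.028256i  (running Σ = +0.226318+0.258973i)
  m=-1: (-0.355235-0.140939i) × (+0.244976-0.026957i) = -0.090823-0.024950i  (running Σ = +0.135495+0.234023i)
  m=0: (-0.233951-0.000000i) × (-0.414601+0.000000i) = +0.096996+0.000000i  (running Σ = +0.232491+0.234023i)
  m=1: (+0.355235-0.140939i) × (-0.244976-0.026957i) = -0.090823+0.024950i  (running Σ = +0.141668+0.258973i)
  m=2: (+0.071529-0.067362i) × (+0.549445+0.122405i) = +0.047547-0.028256i  (running Σ = +0.189215+0.230717i)
  m=3: (-0.198023+0.423155i) × (-0.393957-0.134412i) = +0.134890-0.140088i  (running Σ = +0.324104+0.090629i)
  m=4: (+0.026840-0.446821i) × (+0.171240+0.080282i) = +0.040468-0.074359i  (running Σ = +0.364572+0.016270i)
  m=5: (+0.079286+0.241107i) × (-0.051322-0.031325i) = +0.003483-0.014858i  (running Σ = +0.368056+0.001413i)
  m=6: (-0.062703-0.075142i) × (+0.010970+0.008471i) = -0.000051-0.001355i  (running Σ = +0.368004+0.000057i)
  m=7: (+0.022814+0.012395i) × (-0.001635-0.001576i) = -0.000018-0.000056i  (running Σ = +0.367987+0.000001i)
  m=8: (-0.004235-0.000511i) × (+0.000150+0.000180i) = -0.000001-0.000001i  (running Σ = +0.367986+0.000000i)
Accumulated sum +0.367986+0.000000i; after 4π/(2l+1) scaling, +0.272015+0.000000i ⇒ P_8 = 0.272015

0.272015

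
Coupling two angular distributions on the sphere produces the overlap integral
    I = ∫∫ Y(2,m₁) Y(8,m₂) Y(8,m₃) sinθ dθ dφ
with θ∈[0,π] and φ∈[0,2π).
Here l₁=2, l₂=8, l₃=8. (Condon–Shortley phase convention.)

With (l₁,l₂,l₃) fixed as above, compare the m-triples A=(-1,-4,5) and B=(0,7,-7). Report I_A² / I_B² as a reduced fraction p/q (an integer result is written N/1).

l's match ⇒ only the (l;m) 3-j factors differ between A and B.
A: triangle coeff Δ(2,8,8) = 1/348840; Σ_t [1,2]: t=1:−1/479001600 t=2:+1/1916006400 = -1/638668800; (3j)²=117/6460 [(2 8 8; -1 -4 5)], sign=+1
B: triangle coeff Δ(2,8,8) = 1/348840; Σ_t [1,2]: t=1:−1/87178291200 t=2:+1/24908083200 = 1/34871316480; (3j)²=125/7752 [(2 8 8; 0 7 -7)], sign=-1
I_A²/I_B² = (117/6460)/(125/7752) = 702/625

702/625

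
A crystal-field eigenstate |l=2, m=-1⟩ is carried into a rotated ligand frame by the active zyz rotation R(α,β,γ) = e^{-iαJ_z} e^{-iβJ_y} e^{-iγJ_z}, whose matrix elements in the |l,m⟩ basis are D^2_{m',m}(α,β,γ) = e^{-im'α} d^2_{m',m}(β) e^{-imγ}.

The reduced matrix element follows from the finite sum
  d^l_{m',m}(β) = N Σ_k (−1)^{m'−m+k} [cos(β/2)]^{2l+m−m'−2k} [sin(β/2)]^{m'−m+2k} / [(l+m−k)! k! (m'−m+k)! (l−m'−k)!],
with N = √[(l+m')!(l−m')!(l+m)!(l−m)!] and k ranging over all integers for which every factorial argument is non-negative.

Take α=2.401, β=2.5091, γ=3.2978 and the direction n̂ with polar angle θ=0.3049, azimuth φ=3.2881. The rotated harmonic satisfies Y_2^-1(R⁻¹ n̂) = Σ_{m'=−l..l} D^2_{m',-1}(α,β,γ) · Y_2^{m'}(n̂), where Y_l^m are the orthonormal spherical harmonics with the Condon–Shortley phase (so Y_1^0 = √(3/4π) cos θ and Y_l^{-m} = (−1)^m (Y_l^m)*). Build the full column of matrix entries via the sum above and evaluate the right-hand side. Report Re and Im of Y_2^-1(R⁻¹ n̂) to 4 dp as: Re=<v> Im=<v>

Need the full column D^2_{m',-1} for m'=−2..2 at α=2.4010, β=2.5091, γ=3.2978.
cos(β/2)=0.311001, sin(β/2)=0.950410
d^2_{-2,-1}: single k=1 term ⇒ +0.057178;  D = -0.013914+0.055459i
d^2_{-1,-1}: k∈[0..1] ⇒ +0.009355 -0.262100 = -0.252745;  D = -0.210802+0.139436i
d^2_{0,-1}: k∈[0..1] ⇒ -0.070028 +0.653988 = +0.583960;  D = -0.576850-0.090848i
d^2_{1,-1}: k∈[0..1] ⇒ +0.262100 -0.815912 = -0.553812;  D = -0.345641-0.432712i
d^2_{2,-1}: single k=0 term ⇒ -0.533979;  D = -0.035535+0.532796i
Y_2^{m'}(θ=0.3049,φ=3.2881) and Σ D·Y over m':
  (-0.0139+0.0555i)·(+0.0333-0.0101i)  (-0.2108+0.1394i)·(-0.2189+0.0323i)  (-0.5769-0.0908i)·(+0.5455+0.0000i)  (-0.3456-0.4327i)·(+0.2189+0.0323i)  (-0.0355+0.5328i)·(+0.0333+0.0101i)
Y_2^-1(R⁻¹ n̂) = -0.341166-0.173357i

Re=-0.3412 Im=-0.1734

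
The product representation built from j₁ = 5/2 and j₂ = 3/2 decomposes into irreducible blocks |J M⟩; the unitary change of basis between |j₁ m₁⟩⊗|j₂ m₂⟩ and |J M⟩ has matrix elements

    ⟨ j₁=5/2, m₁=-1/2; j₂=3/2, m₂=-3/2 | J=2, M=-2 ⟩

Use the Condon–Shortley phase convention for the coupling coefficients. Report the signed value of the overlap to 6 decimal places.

√[5·2!3!1!/7! · 2!3!0!3!0!4!] = √(144/7)
  +(−1)^0/∏(0,2,3,0,0,1)! = 1/12  (running 1/12)
⟨..|..⟩ = √(144/7)·(1/12) = +0.377964

+0.377964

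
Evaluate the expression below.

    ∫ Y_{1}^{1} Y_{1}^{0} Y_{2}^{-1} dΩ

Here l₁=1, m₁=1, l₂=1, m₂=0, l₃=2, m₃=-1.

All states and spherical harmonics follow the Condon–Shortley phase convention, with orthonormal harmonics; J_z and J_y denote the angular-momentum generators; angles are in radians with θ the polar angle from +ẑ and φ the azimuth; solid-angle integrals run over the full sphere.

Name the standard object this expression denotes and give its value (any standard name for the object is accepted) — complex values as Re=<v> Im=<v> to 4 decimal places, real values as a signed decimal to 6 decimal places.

Gaunt coefficient, -0.218510

This is a Gaunt coefficient — the integral of a triple product of spherical harmonics over the sphere.
Checks pass: Σm=0; 4 even; l₃=2∈[0,2].
(2·1+1)(2·1+1)(2·2+1) = 45
Δ: 0! 2! 2! / 5! → 1/30
sum: t=0:+1/1 = 1/1
3j²(1 1 2; 0 0 0) = Δ·Π!·Σ² = 2/15  (sign +1)
sum: t=0:+1/2 = 1/2
3j²(1 1 2; 1 0 -1) = Δ·Π!·Σ² = 1/10  (sign -1)
combine: 4πI² = 45·2/15·1/10 = 3/5
take √, sign -1: I = -0.21850969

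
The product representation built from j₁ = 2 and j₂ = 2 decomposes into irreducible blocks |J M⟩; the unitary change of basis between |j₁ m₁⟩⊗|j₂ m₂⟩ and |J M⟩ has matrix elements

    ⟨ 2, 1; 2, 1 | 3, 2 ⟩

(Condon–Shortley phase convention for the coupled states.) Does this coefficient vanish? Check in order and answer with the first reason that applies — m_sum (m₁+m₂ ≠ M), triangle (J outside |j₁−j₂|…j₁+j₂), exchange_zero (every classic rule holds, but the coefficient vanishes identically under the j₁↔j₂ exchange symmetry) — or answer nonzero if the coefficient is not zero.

m-sum: m₁+m₂ = 1+1 = 2, M = 2  ✓
triangle: |j₁−j₂| = 0 ≤ J = 3 ≤ j₁+j₂ = 4  ✓
exchange: j₁=j₂ and m₁=m₂, and (−1)^(j₁+j₂−J) = (−1)^1 = −1 forces ⟨j₁m₁;j₂m₂|JM⟩ = −⟨j₂m₂;j₁m₁|JM⟩ = −⟨j₁m₁;j₂m₂|JM⟩ ⇒ the coefficient vanishes identically
Racah sum check: Σ_k collapses to 0 ⇒ CG = 0

exchange_zero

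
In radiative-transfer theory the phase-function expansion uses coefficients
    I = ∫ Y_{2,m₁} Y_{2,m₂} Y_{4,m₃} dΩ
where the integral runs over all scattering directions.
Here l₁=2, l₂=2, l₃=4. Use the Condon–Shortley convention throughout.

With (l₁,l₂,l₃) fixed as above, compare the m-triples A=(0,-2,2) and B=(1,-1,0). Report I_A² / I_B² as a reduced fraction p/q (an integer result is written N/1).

15/16

Same 2,2,4: normalisation and zero-m 3j drop out of the ratio.
A: Δ: 0! 4! 4! / 9! → 1/630; sum: t=0:+1/96 = 1/96; 3j²(2 2 4; 0 -2 2) = Δ·Π!·Σ² = 1/42  (sign +1)
B: Δ: 0! 4! 4! / 9! → 1/630; sum: t=0:+1/36 = 1/36; 3j²(2 2 4; 1 -1 0) = Δ·Π!·Σ² = 8/315  (sign +1)
I_A²/I_B² = (1/42)/(8/315) = 15/16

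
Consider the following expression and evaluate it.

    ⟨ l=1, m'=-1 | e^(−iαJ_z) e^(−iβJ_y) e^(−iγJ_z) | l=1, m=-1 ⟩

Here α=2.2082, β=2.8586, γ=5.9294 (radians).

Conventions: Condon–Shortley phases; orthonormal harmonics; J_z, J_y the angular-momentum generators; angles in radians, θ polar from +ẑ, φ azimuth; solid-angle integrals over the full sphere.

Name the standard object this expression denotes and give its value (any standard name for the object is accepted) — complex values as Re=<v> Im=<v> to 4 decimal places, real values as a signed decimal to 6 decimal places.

This is a Wigner D-matrix element — the rotation-matrix element ⟨l m'| R(α,β,γ) |l m⟩ in the angular-momentum basis.
First d^1_{-1,-1}(β=2.8586), then the phase factors e^{-i(-1)α} and e^{-i(-1)γ}:
Half-angle: c=0.141025, s=0.990006. N=√(1·2·1·2)=2.000000
The bounds max(0,m−m')=0 and min(l+m,l−m')=0 give 1 term
  k=0: (−1)^0·2.0000/(2)·0.1410^2·0.9900^0 = +0.019888
d^1_{-1,-1}(2.8586) = +0.019888
Attach z-rotation phases: D = e^{-i(-1)(2.2082)}·(+0.019888)·e^{-i(-1)(5.9294)} = -0.005565+0.019093i

Wigner D-matrix element, Re=-0.0056 Im=0.0191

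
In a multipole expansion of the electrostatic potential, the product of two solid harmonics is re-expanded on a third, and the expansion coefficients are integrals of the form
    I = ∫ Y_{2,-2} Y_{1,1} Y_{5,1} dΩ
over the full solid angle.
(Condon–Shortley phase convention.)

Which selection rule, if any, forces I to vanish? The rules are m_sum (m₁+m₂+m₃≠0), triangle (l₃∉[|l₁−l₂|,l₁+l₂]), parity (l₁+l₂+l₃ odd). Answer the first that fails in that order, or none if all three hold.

triangle

azimuthal sum: -2 + 1 + 1 = 0  ✓
l₃ must lie in [1,3]; have l₃=5  ✗
L = 2 + 1 + 5 = 8 (even)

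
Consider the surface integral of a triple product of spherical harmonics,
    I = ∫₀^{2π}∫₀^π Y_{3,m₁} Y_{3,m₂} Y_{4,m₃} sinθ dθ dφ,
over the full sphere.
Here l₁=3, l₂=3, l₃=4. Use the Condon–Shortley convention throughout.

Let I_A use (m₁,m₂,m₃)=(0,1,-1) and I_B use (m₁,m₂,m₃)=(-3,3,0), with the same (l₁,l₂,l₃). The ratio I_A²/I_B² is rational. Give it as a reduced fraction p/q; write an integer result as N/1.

5/3

Shared (l₁,l₂,l₃)=(3,3,4): N and (l;000)² cancel in I_A²/I_B².
A: Δ = 2!·4!·4!/11! = 1/34650; Racah Σ t=0..2: t=0:+1/288 t=1:−1/24 t=2:+1/48 = -5/288; ⇒ 3j(3 3 4; 0 1 -1)² = 5/462, sgn +1
B: Δ = 2!·4!·4!/11! = 1/34650; Racah Σ t=2..2: t=2:+1/1152 = 1/1152; ⇒ 3j(3 3 4; -3 3 0)² = 1/154, sgn +1
I_A²/I_B² = (5/462)/(1/154) = 5/3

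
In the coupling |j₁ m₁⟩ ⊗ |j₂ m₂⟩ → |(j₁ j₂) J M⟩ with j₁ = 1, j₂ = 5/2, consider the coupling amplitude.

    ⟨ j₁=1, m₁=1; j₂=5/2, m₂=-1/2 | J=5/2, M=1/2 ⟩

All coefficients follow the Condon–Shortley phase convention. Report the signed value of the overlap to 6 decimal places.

triangle: 1!·1!·4!/7! = 24/5040
(j±m)!: 2!·0!·2!·3!·3!·2! = 288
prefactor² = (2J+1)·Δ·N² = 288/35
  k=0: +1/(0!·1!·0!·2!·1!·2!) = 1/4
Σ = 1/4  ⇒  CG² = 288/35·(1/4)² = 18/35
CG = +√(18/35) = +0.717137

+0.717137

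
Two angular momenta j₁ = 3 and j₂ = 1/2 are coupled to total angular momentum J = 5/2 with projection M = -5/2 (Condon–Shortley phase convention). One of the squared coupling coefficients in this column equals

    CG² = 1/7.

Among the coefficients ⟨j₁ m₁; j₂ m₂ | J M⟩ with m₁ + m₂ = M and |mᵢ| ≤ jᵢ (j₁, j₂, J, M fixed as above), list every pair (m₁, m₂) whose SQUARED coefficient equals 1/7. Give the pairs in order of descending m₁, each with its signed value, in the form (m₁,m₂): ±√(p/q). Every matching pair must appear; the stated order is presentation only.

Admissible pairs with m₁+m₂ = M = -5/2: (-3,1/2), (-2,-1/2)
  (m₁,m₂)=(-2,-1/2): CG² = 1/7, CG = +√(1/7)   ← matches the target
  (m₁,m₂)=(-3,1/2): CG² = 6/7, CG = −√(6/7)
Pairs with CG² = 1/7: (-2,-1/2): +√(1/7)

(-2,-1/2): +√(1/7)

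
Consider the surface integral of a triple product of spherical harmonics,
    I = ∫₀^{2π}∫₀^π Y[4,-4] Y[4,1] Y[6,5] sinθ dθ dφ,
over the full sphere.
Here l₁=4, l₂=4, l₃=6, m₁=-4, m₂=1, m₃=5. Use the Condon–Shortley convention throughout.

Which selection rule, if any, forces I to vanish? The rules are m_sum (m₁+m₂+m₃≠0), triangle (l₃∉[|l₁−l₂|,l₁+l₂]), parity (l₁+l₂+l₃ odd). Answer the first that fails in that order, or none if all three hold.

m_sum

m₁+m₂+m₃ = -4 + 1 + 5 = 2  ✗
triangle: |4−4|=0 ≤ l₃=6 ≤ 4+4=8
parity: l₁+l₂+l₃ = 14 is even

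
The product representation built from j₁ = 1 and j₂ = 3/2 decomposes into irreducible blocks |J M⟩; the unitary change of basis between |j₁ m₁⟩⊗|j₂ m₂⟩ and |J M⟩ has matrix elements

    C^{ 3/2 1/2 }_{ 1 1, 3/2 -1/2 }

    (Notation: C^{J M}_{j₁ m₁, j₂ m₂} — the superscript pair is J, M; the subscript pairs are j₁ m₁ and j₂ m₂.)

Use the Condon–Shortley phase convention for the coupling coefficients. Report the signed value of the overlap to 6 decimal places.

triangle: 1!*1!*2!/5! = 2/120
(j±m)!: 2!*0!*1!*2!*2!*1! = 8
prefactor² = (2J+1)*Δ*N² = 8/15
  k=0: +1/(0!*1!*0!*1!*1!*1!) = 1
Σ = 1  ⇒  CG² = 8/15*1² = 8/15
CG = +√(8/15) = +0.730297

+√(8/15) = +0.730297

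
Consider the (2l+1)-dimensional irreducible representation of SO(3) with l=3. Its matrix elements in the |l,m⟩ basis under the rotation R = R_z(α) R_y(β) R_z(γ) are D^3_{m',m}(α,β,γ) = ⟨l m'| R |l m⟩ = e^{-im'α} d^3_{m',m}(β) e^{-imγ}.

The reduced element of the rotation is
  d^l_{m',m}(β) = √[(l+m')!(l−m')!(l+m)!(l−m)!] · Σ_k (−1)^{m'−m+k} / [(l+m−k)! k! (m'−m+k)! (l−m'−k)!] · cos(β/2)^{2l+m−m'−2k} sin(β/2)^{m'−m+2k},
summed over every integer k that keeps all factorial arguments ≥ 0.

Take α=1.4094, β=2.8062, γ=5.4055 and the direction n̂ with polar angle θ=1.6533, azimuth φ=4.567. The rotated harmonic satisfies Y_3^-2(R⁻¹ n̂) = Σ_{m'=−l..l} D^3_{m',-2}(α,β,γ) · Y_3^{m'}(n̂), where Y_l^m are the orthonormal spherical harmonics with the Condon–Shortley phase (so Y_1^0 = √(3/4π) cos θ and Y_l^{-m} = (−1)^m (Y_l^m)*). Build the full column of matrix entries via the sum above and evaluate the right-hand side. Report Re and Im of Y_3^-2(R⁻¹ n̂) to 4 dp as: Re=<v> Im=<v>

Need the full column D^3_{m',-2} for m'=−3..3 at α=1.4094, β=2.8062, γ=5.4055.
cos(β/2)=0.166911, sin(β/2)=0.985972
d^3_{-3,-2}: single k=1 term ⇒ +0.000313;  D = -0.000245+0.000194i
d^3_{-2,-2}: k∈[0..1] ⇒ +0.000022 -0.003773 = -0.003751;  D = -0.001823-0.003278i
d^3_{-1,-2}: k∈[0..1] ⇒ -0.000404 +0.028189 = +0.027785;  D = +0.026139-0.009422i
d^3_{0,-2}: k∈[0..1] ⇒ +0.004133 -0.144209 = -0.140076;  D = +0.025708+0.137697i
d^3_{1,-2}: k∈[0..1] ⇒ -0.028189 +0.491823 = +0.463634;  D = -0.463509+0.010745i
d^3_{2,-2}: k∈[0..1] ⇒ +0.131644 -0.918729 = -0.787085;  D = +0.108444-0.779578i
d^3_{3,-2}: single k=0 term ⇒ -0.380964;  D = -0.363993-0.112442i
Y_3^{m'}(θ=1.6533,φ=4.567) and Σ D·Y over m':
  (-0.0002+0.0002i)·(+0.1745-0.3743i)  (-0.0018-0.0033i)·(+0.0801+0.0240i)  (+0.0261-0.0094i)·(+0.0451-0.3079i)  (+0.0257+0.1377i)·(+0.0912+0.0000i)  (-0.4635+0.0107i)·(-0.0451-0.3079i)  (+0.1084-0.7796i)·(+0.0801-0.0240i)  (-0.3640-0.1124i)·(-0.1745-0.3743i)
Y_3^-2(R⁻¹ n̂) = +0.036198+0.236911i

Re=0.0362 Im=0.2369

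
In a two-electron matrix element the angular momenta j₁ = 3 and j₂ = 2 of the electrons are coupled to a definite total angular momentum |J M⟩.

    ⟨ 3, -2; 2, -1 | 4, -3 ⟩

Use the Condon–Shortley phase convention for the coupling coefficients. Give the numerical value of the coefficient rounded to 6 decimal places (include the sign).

√[9·1!5!3!/10! · 1!5!1!3!1!7!] = √(6480)
  +(−1)^0/∏(0,1,5,1,0,2)! = 1/240  (running 1/240)
  +(−1)^1/∏(1,0,4,0,1,3)! = -1/144  (running -1/360)
⟨..|..⟩ = √(6480)·(-1/360) = -0.223607

−√(1/20) = -0.223607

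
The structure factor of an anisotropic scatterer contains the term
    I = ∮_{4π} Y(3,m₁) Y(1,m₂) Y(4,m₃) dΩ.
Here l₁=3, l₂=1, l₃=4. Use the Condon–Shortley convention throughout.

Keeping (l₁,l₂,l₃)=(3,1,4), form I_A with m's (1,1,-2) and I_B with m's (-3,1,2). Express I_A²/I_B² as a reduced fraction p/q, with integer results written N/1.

l's match ⇒ only the (l;m) 3-j factors differ between A and B.
A: triangle coeff Δ(3,1,4) = 1/252; Σ_t [0,0]: t=0:+1/96 = 1/96; (3j)²=5/84 [(3 1 4; 1 1 -2)], sign=+1
B: triangle coeff Δ(3,1,4) = 1/252; Σ_t [0,0]: t=0:+1/1440 = 1/1440; (3j)²=1/252 [(3 1 4; -3 1 2)], sign=+1
I_A²/I_B² = (5/84)/(1/252) = 15/1

15/1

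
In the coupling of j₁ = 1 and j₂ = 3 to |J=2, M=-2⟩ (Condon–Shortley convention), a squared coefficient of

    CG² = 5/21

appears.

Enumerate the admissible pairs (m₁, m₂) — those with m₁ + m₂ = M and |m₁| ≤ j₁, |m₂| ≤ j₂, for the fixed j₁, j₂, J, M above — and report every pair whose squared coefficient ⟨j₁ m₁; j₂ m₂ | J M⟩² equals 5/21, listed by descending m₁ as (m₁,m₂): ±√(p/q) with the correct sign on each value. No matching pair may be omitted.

(0,-2): −√(5/21)

Admissible pairs with m₁+m₂ = M = -2: (-1,-1), (0,-2), (1,-3)
  (m₁,m₂)=(1,-3): CG² = 5/7, CG = +√(5/7)
  (m₁,m₂)=(0,-2): CG² = 5/21, CG = −√(5/21)   ← matches the target
  (m₁,m₂)=(-1,-1): CG² = 1/21, CG = +√(1/21)
Pairs with CG² = 5/21: (0,-2): −√(5/21)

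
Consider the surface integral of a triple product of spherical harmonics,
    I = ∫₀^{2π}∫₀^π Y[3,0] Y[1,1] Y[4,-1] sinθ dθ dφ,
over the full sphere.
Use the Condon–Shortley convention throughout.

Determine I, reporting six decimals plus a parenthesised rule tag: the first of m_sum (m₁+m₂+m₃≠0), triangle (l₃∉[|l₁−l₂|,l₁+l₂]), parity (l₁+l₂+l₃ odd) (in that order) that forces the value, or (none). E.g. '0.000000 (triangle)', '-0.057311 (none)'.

-0.194664 (none)

Rules hold: Σm=0, L=8 even, 2≤4≤4.
N = 7·3·9 = 189
Δ = 0!·6!·2!/9! = 1/252
Racah Σ t=0..0: t=0:+1/36 = 1/36
⇒ 3j(3 1 4; 0 0 0)² = 4/63, sgn +1
Racah Σ t=0..0: t=0:+1/72 = 1/72
⇒ 3j(3 1 4; 0 1 -1)² = 5/126, sgn -1
4πI² = N·(3j₀)²·(3jₘ)² = 10/21
I = -1·√(0.47619/4π) = -0.19466390
No selection rule forces the value: the integral is nonzero (none).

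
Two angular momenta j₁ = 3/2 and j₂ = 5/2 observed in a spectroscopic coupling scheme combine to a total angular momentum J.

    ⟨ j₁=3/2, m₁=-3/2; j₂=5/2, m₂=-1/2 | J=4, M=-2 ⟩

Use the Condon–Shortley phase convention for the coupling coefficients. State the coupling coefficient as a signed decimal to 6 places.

triangle: 0!·3!·5!/9! = 720/362880
(j±m)!: 0!·3!·2!·3!·2!·6! = 103680
prefactor² = (2J+1)·Δ·N² = 12960/7
  k=0: +1/(0!·0!·3!·2!·0!·3!) = 1/72
Σ = 1/72  ⇒  CG² = 12960/7·(1/72)² = 5/14
CG = +√(5/14) = +0.597614

+0.597614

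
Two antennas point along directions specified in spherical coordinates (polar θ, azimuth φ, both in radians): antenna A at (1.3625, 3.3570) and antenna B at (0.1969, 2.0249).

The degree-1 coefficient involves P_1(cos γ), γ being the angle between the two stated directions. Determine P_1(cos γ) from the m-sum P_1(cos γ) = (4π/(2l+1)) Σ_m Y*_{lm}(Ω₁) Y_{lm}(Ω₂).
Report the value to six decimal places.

0.248052

Addition theorem: P_1(cos γ) = (4π/3) Σ_m Y*_{lm}(Ω₁) Y_{lm}(Ω₂), m = −1…1:
  term(m=-1) = 0.00540 + 0.02220j   from Y*(Ω₁)=-0.33021 - 0.07225j, Y(Ω₂)=-0.02965 - 0.06074j
  term(m=+0) = 0.04841 + 0.00000j   from Y*(Ω₁)=0.10104 + 0.00000j, Y(Ω₂)=0.47916 + 0.00000j
  term(m=+1) = 0.00540 - 0.02220j   from Y*(Ω₁)=0.33021 - 0.07225j, Y(Ω₂)=0.02965 - 0.06074j
Accumulated sum 0.05922 + 0.00000j; after 4π/(2l+1) scaling, 0.24805 + 0.00000j ⇒ P_1 = 0.248052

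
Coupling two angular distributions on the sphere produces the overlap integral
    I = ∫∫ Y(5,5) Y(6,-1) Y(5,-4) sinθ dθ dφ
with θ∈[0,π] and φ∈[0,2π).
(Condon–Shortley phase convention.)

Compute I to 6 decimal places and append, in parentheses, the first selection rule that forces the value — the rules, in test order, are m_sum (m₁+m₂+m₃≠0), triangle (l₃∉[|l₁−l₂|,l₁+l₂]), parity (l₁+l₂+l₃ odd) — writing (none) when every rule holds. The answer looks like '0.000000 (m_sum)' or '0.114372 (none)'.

-0.094319 (none)

Rules hold: Σm=0, L=16 even, 1≤5≤11.
N = 11·13·11 = 1573
Δ = 6!·4!·6!/17! = 1/28588560
Racah Σ t=1..5: t=1:−1/345600 t=2:+1/13824 t=3:−1/5184 t=4:+1/13824 t=5:−1/345600 = -7/129600
⇒ 3j(5 6 5; 0 0 0)² = 80/7293, sgn +1
Racah Σ t=0..0: t=0:+1/2073600 = 1/2073600
⇒ 3j(5 6 5; 5 -1 -4)² = 63/9724, sgn -1
4πI² = N·(3j₀)²·(3jₘ)² = 420/3757
I = -1·√(0.111791/4π) = -0.09431898
No selection rule forces the value: the integral is nonzero (none).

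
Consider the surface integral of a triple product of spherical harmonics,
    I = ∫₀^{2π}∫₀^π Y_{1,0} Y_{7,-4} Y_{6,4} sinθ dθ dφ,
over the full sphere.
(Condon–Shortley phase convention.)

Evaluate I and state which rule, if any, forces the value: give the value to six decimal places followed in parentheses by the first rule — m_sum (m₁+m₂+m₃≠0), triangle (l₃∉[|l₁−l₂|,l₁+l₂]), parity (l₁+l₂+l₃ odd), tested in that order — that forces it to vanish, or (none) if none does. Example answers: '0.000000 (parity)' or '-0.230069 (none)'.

0.201000 (none)

Checks pass: Σm=0; 14 even; l₃=6∈[6,8].
(2·1+1)(2·7+1)(2·6+1) = 585
Δ: 2! 0! 12! / 15! → 1/1365
sum: t=1:−1/518400 = -1/518400
3j²(1 7 6; 0 0 0) = Δ·Π!·Σ² = 7/195  (sign -1)
sum: t=1:−1/7257600 = -1/7257600
3j²(1 7 6; 0 -4 4) = Δ·Π!·Σ² = 11/455  (sign -1)
combine: 4πI² = 585·7/195·11/455 = 33/65
take √, sign +1: I = 0.20099968
No selection rule forces the value: the integral is nonzero (none).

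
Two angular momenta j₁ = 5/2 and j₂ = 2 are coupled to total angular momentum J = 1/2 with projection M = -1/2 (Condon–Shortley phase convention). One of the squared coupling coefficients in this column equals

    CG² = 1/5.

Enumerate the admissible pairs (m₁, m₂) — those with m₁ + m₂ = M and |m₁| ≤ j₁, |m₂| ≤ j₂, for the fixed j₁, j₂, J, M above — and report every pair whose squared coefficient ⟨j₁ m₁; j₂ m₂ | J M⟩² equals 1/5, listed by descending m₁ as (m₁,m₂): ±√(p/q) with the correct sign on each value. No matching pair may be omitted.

(-1/2,0): +√(1/5)

Admissible pairs with m₁+m₂ = M = -1/2: (-5/2,2), (-3/2,1), (-1/2,0), (1/2,-1), (3/2,-2)
  (m₁,m₂)=(3/2,-2): CG² = 1/15, CG = +√(1/15)
  (m₁,m₂)=(1/2,-1): CG² = 2/15, CG = −√(2/15)
  (m₁,m₂)=(-1/2,0): CG² = 1/5, CG = +√(1/5)   ← matches the target
  (m₁,m₂)=(-3/2,1): CG² = 4/15, CG = −√(4/15)
  (m₁,m₂)=(-5/2,2): CG² = 1/3, CG = +√(1/3)
Pairs with CG² = 1/5: (-1/2,0): +√(1/5)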